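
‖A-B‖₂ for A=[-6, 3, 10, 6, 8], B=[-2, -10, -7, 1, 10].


d = √((-6+ 2)² + (3+ 10)² + (10+ 7)² + (6-1)² + (8-10)²)
  = √(16 + 169 + 289 + 25 + 4)
  = √503 = 22.4277

22.4277


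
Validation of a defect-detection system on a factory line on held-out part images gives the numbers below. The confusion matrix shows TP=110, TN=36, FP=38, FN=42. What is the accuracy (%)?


Accuracy = (TP+TN)/(TP+TN+FP+FN)
= (110+36)/(226)
= 146/226 = 64.6%

64.6%


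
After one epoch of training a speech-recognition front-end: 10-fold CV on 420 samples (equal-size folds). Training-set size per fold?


Fold size = 420/10 = 42
Training per fold = 420 - 42 = 378

378


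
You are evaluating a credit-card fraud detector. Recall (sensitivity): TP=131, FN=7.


Recall = TP/(TP+FN)
= 131/(131+7)
= 131/138 = 94.93%

94.93%


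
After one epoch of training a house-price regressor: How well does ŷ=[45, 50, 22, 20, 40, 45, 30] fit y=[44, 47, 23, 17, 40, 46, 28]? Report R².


ȳ = 35
SS_res = Σ(y-ŷ)² = 25
SS_tot = Σ(y-ȳ)² = 888
R² = 1 - SS_res/SS_tot = 1 - 0.0282 = 0.9718

0.9718


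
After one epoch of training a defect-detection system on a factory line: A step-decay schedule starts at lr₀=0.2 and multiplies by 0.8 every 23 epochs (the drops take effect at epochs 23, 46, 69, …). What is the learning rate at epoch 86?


n_drops = ⌊86/23⌋ = 3
lr = 0.2·0.8^3 = 0.2·0.512 = 0.1024

0.1024


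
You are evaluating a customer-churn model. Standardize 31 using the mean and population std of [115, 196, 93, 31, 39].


μ = 94.8, σ = 59.7274
z = (31 - 94.8)/59.7274 = -1.0682

-1.0682


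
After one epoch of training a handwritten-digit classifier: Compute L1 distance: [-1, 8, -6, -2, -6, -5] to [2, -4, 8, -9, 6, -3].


d = |-1-2| + |8+ 4| + |-6-8| + |-2+ 9| + |-6-6| + |-5+ 3|
  = 3 + 12 + 14 + 7 + 12 + 2
  = 50

50


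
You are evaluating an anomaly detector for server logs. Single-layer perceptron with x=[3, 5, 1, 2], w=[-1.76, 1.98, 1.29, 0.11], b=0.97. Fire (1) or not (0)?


z = (3)·(-1.76) + (5)·(1.98) + (1)·(1.29) + (2)·(0.11) + 0.97
  = 7.1
step(z) = 1 (z≥0)

1


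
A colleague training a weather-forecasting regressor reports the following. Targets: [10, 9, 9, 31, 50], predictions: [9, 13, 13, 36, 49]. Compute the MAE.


Absolute errors: |10-9|=1, |9-13|=4, |9-13|=4, |31-36|=5, |50-49|=1
Sum = 15
MAE = 15/5 = 3

3


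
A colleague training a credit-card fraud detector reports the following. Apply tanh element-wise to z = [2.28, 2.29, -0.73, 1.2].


tanh(2.28) = 0.9793
tanh(2.29) = 0.9797
tanh(-0.73) = -0.6231
tanh(1.2) = 0.8337
result = [0.9793, 0.9797, -0.6231, 0.8337]

[0.9793, 0.9797, -0.6231, 0.8337]


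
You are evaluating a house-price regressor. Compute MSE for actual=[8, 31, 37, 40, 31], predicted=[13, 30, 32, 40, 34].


Squared errors: (8-13)²=25, (31-30)²=1, (37-32)²=25, (40-40)²=0, (31-34)²=9
Sum = 60
MSE = 60/5 = 12

12


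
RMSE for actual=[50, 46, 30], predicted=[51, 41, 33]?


MSE = 35/3 = 11.6667
RMSE = √(35/3) = 3.4157

3.4157


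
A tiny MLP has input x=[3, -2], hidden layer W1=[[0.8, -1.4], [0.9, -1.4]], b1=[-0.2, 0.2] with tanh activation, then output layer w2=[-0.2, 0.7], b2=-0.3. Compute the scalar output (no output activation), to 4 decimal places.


z1[0] = (0.8)·(3) + (-1.4)·(-2) - 0.2 = 5.0
z1[1] = (0.9)·(3) + (-1.4)·(-2) + 0.2 = 5.7
h = tanh(z1) = [0.9999, 1.0]
output = (-0.2)·(0.9999) + (0.7)·(1.0) - 0.3 = 0.2

0.2


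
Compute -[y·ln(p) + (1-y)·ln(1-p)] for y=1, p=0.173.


BCE = -[y·ln(p) + (1-y)·ln(1-p)]
= -1·ln(0.173) - 0
= -ln(0.173) = 1.7545

1.7545


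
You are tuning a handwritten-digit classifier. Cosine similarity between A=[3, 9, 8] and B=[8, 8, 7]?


A·B = 3·8 + 9·8 + 8·7 = 152
‖A‖ = √154 = 12.4097, ‖B‖ = √177 = 13.3041
cos = 152/(√154·√177) = 152/√27258 = 0.9207

0.9207


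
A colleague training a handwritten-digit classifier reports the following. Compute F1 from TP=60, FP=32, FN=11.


Precision = 60/92 = 0.6522
Recall = 60/71 = 0.8451
F1 = 2·P·R/(P+R) = 2·TP/(2·TP+FP+FN) = 120/(120+32+11) = 120/163 = 0.7362

0.7362


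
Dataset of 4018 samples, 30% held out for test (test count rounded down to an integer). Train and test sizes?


Test = ⌊4018·30/100⌋ = 1205
Train = 4018 - 1205 = 2813

Train: 2813, Test: 1205


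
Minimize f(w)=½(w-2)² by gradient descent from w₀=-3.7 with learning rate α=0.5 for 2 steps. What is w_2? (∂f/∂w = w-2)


step 1: grad = -3.7-2 = -5.7; w = -3.7 - 0.5·(-5.7) = -0.85
step 2: grad = -0.85-2 = -2.85; w = -0.85 - 0.5·(-2.85) = 0.575

0.575


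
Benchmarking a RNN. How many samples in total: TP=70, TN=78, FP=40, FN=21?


Total = TP + TN + FP + FN
= 70 + 78 + 40 + 21
= 209
(Predicted positive: 110, predicted negative: 99)

209


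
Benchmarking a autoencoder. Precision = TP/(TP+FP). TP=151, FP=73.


Precision = TP/(TP+FP)
= 151/(151+73)
= 151/224 = 67.41%

67.41%


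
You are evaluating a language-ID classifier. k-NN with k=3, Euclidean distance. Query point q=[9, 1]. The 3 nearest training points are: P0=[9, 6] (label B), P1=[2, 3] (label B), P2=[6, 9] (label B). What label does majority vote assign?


d(q,P0) = 5.0  (label B)
d(q,P1) = 7.2801  (label B)
d(q,P2) = 8.544  (label B)
Votes: A=0, B=3
Majority → B

B


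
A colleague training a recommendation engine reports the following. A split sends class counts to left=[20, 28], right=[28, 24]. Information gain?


Parent = [48, 52], H_parent = 0.9988
H_left = 0.9799 (n=48), H_right = 0.9957 (n=52)
H_children = (48/100)·0.9799 + (52/100)·0.9957 = 0.9881
IG = 0.9988 - 0.9881 = 0.0107

0.0107


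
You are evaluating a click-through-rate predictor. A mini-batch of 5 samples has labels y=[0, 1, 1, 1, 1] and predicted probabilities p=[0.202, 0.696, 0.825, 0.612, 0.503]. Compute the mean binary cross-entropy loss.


L[0] = -ln(1-0.202) = -ln(0.798) = 0.2256
L[1] = -ln(0.696) = 0.3624
L[2] = -ln(0.825) = 0.1924
L[3] = -ln(0.612) = 0.491
L[4] = -ln(0.503) = 0.6872
mean = (0.2256 + 0.3624 + 0.1924 + 0.491 + 0.6872)/5 = 0.3917

0.3917


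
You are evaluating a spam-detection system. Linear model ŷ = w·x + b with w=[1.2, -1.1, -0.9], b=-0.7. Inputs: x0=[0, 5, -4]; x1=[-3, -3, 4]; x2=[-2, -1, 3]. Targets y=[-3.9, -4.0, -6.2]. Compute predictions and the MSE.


ŷ0 = (1.2)·(0) + (-1.1)·(5) + (-0.9)·(-4) - 0.7 = -2.6
ŷ1 = (1.2)·(-3) + (-1.1)·(-3) + (-0.9)·(4) - 0.7 = -4.6
ŷ2 = (1.2)·(-2) + (-1.1)·(-1) + (-0.9)·(3) - 0.7 = -4.7
errors² = [1.69, 0.36, 2.25]
MSE = 4.3000/3 = 1.4333

1.4333


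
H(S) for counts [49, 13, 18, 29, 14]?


Probabilities: [49/123, 13/123, 18/123, 29/123, 14/123] ≈ [0.3984, 0.1057, 0.1463, 0.2358, 0.1138]
H = -((49/123)·log₂(49/123) + (13/123)·log₂(13/123) + (18/123)·log₂(18/123) + (29/123)·log₂(29/123) + (14/123)·log₂(14/123))
  = 2.1257 bits

2.1257 bits


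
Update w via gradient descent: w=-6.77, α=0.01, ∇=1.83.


w_new = w - α·∇
= -6.77 - 0.01·1.83
= -6.77 - 0.0183
= -6.7883

-6.7883


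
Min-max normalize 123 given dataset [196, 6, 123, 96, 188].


min=6, max=196
(123-6)/(196-6) = 117/190 = 0.6158

0.6158


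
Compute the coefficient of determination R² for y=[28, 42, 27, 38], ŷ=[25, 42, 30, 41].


ȳ = 33.75
SS_res = Σ(y-ŷ)² = 27
SS_tot = Σ(y-ȳ)² = 164.75
R² = 1 - SS_res/SS_tot = 1 - 0.1639 = 0.8361

0.8361


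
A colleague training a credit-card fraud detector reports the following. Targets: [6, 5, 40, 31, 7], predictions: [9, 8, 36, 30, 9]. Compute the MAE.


Absolute errors: |6-9|=3, |5-8|=3, |40-36|=4, |31-30|=1, |7-9|=2
Sum = 13
MAE = 13/5 = 13/5

13/5


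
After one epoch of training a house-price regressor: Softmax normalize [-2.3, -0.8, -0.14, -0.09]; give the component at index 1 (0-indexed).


Exponentials: e^-2.3=0.1003, e^-0.8=0.4493, e^-0.14=0.8694, e^-0.09=0.9139
Sum = 2.3329
Softmax = [0.043, 0.1926, 0.3727, 0.3918]
p[1] = 0.4493/2.3329 = 0.1926

0.1926


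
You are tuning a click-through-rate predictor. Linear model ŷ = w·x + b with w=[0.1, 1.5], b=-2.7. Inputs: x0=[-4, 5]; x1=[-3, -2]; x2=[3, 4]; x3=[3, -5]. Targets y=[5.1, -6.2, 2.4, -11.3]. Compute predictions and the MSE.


ŷ0 = (0.1)·(-4) + (1.5)·(5) - 2.7 = 4.4
ŷ1 = (0.1)·(-3) + (1.5)·(-2) - 2.7 = -6.0
ŷ2 = (0.1)·(3) + (1.5)·(4) - 2.7 = 3.6
ŷ3 = (0.1)·(3) + (1.5)·(-5) - 2.7 = -9.9
errors² = [0.49, 0.04, 1.44, 1.96]
MSE = 3.9300/4 = 0.9825

0.9825


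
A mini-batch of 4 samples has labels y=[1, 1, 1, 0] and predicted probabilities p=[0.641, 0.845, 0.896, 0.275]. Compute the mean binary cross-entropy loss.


L[0] = -ln(0.641) = 0.4447
L[1] = -ln(0.845) = 0.1684
L[2] = -ln(0.896) = 0.1098
L[3] = -ln(1-0.275) = -ln(0.725) = 0.3216
mean = (0.4447 + 0.1684 + 0.1098 + 0.3216)/4 = 0.2611

0.2611


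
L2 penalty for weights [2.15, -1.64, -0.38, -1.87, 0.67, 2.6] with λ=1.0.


‖w‖₂² = (2.15)² + (-1.64)² + (-0.38)² + (-1.87)² + (0.67)² + (2.6)²
     = 4.6225 + 2.6896 + 0.1444 + 3.4969 + 0.4489 + 6.76
     = 18.1623
λ·‖w‖₂² = 1.0·18.1623 = 18.1623

18.1623


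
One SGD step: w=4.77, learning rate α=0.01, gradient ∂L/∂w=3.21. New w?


w_new = w - α·∇
= 4.77 - 0.01·3.21
= 4.77 - 0.0321
= 4.7379

4.7379


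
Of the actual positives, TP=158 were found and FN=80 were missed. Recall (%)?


Recall = TP/(TP+FN)
= 158/(158+80)
= 158/238 = 66.39%

66.39%


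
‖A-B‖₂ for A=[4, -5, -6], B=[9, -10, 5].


d = √((4-9)² + (-5+ 10)² + (-6-5)²)
  = √(25 + 25 + 121)
  = √171 = 13.0767

13.0767


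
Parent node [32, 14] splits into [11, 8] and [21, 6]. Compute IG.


Parent = [32, 14], H_parent = 0.8865
H_left = 0.9819 (n=19), H_right = 0.7642 (n=27)
H_children = (19/46)·0.9819 + (27/46)·0.7642 = 0.8541
IG = 0.8865 - 0.8541 = 0.0324

0.0324


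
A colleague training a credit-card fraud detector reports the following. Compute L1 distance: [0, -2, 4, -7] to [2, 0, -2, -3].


d = |0-2| + |-2-0| + |4+ 2| + |-7+ 3|
  = 2 + 2 + 6 + 4
  = 14

14


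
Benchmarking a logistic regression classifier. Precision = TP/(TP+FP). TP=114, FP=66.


Precision = TP/(TP+FP)
= 114/(114+66)
= 114/180 = 63.33%

63.33%


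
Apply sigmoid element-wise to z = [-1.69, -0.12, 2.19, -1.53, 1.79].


σ(-1.69) = 1/(1+e^1.69) = 0.1558
σ(-0.12) = 1/(1+e^0.12) = 0.47
σ(2.19) = 1/(1+e^-2.19) = 0.8993
σ(-1.53) = 1/(1+e^1.53) = 0.178
σ(1.79) = 1/(1+e^-1.79) = 0.8569
result = [0.1558, 0.47, 0.8993, 0.178, 0.8569]

[0.1558, 0.47, 0.8993, 0.178, 0.8569]


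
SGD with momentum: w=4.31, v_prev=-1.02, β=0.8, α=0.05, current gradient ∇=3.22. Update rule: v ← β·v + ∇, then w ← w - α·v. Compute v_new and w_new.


v_new = 0.8·-1.02 + 3.22 = -0.816 + 3.22 = 2.404
w_new = 4.31 - 0.05·2.404 = 4.31 - 0.1202 = 4.1898

v_new=2.404, w_new=4.1898


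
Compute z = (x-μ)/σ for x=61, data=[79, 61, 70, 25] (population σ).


μ = 58.75, σ = 20.4985
z = (61 - 58.75)/20.4985 = 0.1098

0.1098


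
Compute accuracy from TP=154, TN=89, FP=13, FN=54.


Accuracy = (TP+TN)/(TP+TN+FP+FN)
= (154+89)/(310)
= 243/310 = 78.39%

78.39%


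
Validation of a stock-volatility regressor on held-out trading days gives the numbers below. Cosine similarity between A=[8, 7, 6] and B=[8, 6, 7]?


A·B = 8·8 + 7·6 + 6·7 = 148
‖A‖ = √149 = 12.2066, ‖B‖ = √149 = 12.2066
cos = 148/(√149·√149) = 148/√22201 = 0.9933

0.9933


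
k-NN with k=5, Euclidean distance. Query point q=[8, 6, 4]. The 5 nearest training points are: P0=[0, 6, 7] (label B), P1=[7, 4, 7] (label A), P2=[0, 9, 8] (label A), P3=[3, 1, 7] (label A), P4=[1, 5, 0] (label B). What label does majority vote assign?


d(q,P0) = 8.544  (label B)
d(q,P1) = 3.7417  (label A)
d(q,P2) = 9.434  (label A)
d(q,P3) = 7.6811  (label A)
d(q,P4) = 8.124  (label B)
Votes: A=3, B=2
Majority → A

A


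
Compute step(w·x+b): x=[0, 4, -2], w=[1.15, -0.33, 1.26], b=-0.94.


z = (0)·(1.15) + (4)·(-0.33) + (-2)·(1.26) - 0.94
  = -4.78
step(z) = 0 (z<0)

0


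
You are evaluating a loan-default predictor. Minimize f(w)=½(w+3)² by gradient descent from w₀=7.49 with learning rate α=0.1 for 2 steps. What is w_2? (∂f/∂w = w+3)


step 1: grad = 7.49+3 = 10.49; w = 7.49 - 0.1·(10.49) = 6.441
step 2: grad = 6.441+3 = 9.441; w = 6.441 - 0.1·(9.441) = 5.4969

5.4969


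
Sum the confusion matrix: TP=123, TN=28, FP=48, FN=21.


Total = TP + TN + FP + FN
= 123 + 28 + 48 + 21
= 220
(Predicted positive: 171, predicted negative: 49)

220


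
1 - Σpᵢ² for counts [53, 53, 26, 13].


Probabilities: [53/145, 53/145, 26/145, 13/145] ≈ [0.3655, 0.3655, 0.1793, 0.0897]
Σpᵢ² = (2809 + 2809 + 676 + 169)/145² = 6463/21025
Gini = 1 - Σpᵢ² = 1 - 6463/21025 = 0.6926

0.6926


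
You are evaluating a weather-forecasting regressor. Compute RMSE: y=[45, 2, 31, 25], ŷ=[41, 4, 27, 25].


MSE = 36/4 = 9
RMSE = √(36/4) = 3.0

3.0


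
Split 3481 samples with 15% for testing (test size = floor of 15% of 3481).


Test = ⌊3481·15/100⌋ = 522
Train = 3481 - 522 = 2959

Train: 2959, Test: 522


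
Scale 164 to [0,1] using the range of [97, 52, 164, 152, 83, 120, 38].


min=38, max=164
(164-38)/(164-38) = 126/126 = 1.0

1.0


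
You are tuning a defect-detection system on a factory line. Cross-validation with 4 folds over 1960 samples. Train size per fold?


Fold size = 1960/4 = 490
Training per fold = 1960 - 490 = 1470

1470


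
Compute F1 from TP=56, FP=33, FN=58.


Precision = 56/89 = 0.6292
Recall = 56/114 = 0.4912
F1 = 2·P·R/(P+R) = 2·TP/(2·TP+FP+FN) = 112/(112+33+58) = 112/203 = 0.5517

0.5517


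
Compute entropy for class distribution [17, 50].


Probabilities: [17/67, 50/67] ≈ [0.2537, 0.7463]
H = -((17/67)·log₂(17/67) + (50/67)·log₂(50/67))
  = 0.8171 bits

0.8171 bits


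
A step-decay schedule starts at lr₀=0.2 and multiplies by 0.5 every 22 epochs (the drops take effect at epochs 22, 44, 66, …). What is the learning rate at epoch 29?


n_drops = ⌊29/22⌋ = 1
lr = 0.2·0.5^1 = 0.2·0.5 = 0.1

0.1


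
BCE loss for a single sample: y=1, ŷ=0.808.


BCE = -[y·ln(p) + (1-y)·ln(1-p)]
= -1·ln(0.808) - 0
= -ln(0.808) = 0.2132

0.2132


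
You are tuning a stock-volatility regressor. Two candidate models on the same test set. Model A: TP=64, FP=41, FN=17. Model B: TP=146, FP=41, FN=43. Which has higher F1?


Model A: P=64/105=0.6095, R=64/81=0.7901, F1=2PR/(P+R)=2TP/(2TP+FP+FN)=128/186=0.6882
Model B: P=146/187=0.7807, R=146/189=0.7725, F1=2PR/(P+R)=2TP/(2TP+FP+FN)=292/376=0.7766
0.6882 < 0.7766 → Model B

Model B


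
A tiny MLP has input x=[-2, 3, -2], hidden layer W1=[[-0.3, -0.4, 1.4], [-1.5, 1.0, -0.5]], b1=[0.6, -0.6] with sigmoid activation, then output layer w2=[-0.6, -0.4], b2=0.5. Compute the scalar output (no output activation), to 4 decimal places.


z1[0] = (-0.3)·(-2) + (-0.4)·(3) + (1.4)·(-2) + 0.6 = -2.8
z1[1] = (-1.5)·(-2) + (1.0)·(3) + (-0.5)·(-2) - 0.6 = 6.4
h = sigmoid(z1) = [0.0573, 0.9983]
output = (-0.6)·(0.0573) + (-0.4)·(0.9983) + 0.5 = 0.0663

0.0663


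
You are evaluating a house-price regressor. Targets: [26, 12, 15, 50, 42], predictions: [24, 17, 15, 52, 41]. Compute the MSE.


Squared errors: (26-24)²=4, (12-17)²=25, (15-15)²=0, (50-52)²=4, (42-41)²=1
Sum = 34
MSE = 34/5 = 34/5

34/5


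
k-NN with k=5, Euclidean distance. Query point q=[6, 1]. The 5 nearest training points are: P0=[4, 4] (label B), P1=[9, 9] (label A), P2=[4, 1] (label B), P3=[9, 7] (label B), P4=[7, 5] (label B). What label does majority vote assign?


d(q,P0) = 3.6056  (label B)
d(q,P1) = 8.544  (label A)
d(q,P2) = 2.0  (label B)
d(q,P3) = 6.7082  (label B)
d(q,P4) = 4.1231  (label B)
Votes: A=1, B=4
Majority → B

B


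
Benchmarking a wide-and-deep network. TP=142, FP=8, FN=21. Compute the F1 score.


Precision = 142/150 = 0.9467
Recall = 142/163 = 0.8712
F1 = 2·P·R/(P+R) = 2·TP/(2·TP+FP+FN) = 284/(284+8+21) = 284/313 = 0.9073

0.9073


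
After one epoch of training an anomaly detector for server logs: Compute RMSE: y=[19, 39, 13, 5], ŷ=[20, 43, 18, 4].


MSE = 43/4 = 10.75
RMSE = √(43/4) = 3.2787

3.2787


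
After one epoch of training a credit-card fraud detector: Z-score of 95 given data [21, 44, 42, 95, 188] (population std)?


μ = 78, σ = 60.1498
z = (95 - 78)/60.1498 = 0.2826

0.2826


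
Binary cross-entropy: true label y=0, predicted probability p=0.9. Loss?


BCE = -[y·ln(p) + (1-y)·ln(1-p)]
= -0 - 1·ln(1-0.9)
= -ln(0.1) = 2.3026

2.3026


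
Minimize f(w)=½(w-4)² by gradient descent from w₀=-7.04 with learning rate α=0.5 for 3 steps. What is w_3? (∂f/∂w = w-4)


step 1: grad = -7.04-4 = -11.04; w = -7.04 - 0.5·(-11.04) = -1.52
step 2: grad = -1.52-4 = -5.52; w = -1.52 - 0.5·(-5.52) = 1.24
step 3: grad = 1.24-4 = -2.76; w = 1.24 - 0.5·(-2.76) = 2.62

2.62


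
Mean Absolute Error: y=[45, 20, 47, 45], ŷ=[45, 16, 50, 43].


Absolute errors: |45-45|=0, |20-16|=4, |47-50|=3, |45-43|=2
Sum = 9
MAE = 9/4 = 9/4

9/4


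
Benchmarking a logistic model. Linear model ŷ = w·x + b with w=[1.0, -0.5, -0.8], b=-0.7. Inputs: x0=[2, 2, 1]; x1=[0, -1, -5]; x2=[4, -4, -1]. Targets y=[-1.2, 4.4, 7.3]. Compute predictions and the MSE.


ŷ0 = (1.0)·(2) + (-0.5)·(2) + (-0.8)·(1) - 0.7 = -0.5
ŷ1 = (1.0)·(0) + (-0.5)·(-1) + (-0.8)·(-5) - 0.7 = 3.8
ŷ2 = (1.0)·(4) + (-0.5)·(-4) + (-0.8)·(-1) - 0.7 = 6.1
errors² = [0.49, 0.36, 1.44]
MSE = 2.2900/3 = 0.7633

0.7633


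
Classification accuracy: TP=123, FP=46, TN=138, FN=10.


Accuracy = (TP+TN)/(TP+TN+FP+FN)
= (123+138)/(317)
= 261/317 = 82.33%

82.33%


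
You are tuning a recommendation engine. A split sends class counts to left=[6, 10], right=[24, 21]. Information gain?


Parent = [30, 31], H_parent = 0.9998
H_left = 0.9544 (n=16), H_right = 0.9968 (n=45)
H_children = (16/61)·0.9544 + (45/61)·0.9968 = 0.9857
IG = 0.9998 - 0.9857 = 0.0141

0.0141


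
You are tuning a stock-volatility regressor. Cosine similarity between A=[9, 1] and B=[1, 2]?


A·B = 9·1 + 1·2 = 11
‖A‖ = √82 = 9.0554, ‖B‖ = √5 = 2.2361
cos = 11/(√82·√5) = 11/√410 = 0.5433

0.5433


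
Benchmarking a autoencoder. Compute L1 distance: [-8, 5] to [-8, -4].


d = |-8+ 8| + |5+ 4|
  = 0 + 9
  = 9

9


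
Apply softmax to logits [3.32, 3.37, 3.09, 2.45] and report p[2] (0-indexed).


Exponentials: e^3.32=27.6604, e^3.37=29.0785, e^3.09=21.9771, e^2.45=11.5883
Sum = 90.3043
Softmax = [0.3063, 0.322, 0.2434, 0.1283]
p[2] = 21.9771/90.3043 = 0.2434

0.2434


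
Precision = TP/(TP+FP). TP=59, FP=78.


Precision = TP/(TP+FP)
= 59/(59+78)
= 59/137 = 43.07%

43.07%


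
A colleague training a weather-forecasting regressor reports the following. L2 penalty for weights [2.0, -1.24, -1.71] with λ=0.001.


‖w‖₂² = (2.0)² + (-1.24)² + (-1.71)²
     = 4 + 1.5376 + 2.9241
     = 8.4617
λ·‖w‖₂² = 0.001·8.4617 = 0.008462

0.008462


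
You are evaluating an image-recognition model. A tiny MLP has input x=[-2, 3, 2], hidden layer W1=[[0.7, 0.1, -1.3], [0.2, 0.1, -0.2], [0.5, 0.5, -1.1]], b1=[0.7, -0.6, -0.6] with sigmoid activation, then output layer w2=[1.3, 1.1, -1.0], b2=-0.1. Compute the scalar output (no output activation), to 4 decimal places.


z1[0] = (0.7)·(-2) + (0.1)·(3) + (-1.3)·(2) + 0.7 = -3.0
z1[1] = (0.2)·(-2) + (0.1)·(3) + (-0.2)·(2) - 0.6 = -1.1
z1[2] = (0.5)·(-2) + (0.5)·(3) + (-1.1)·(2) - 0.6 = -2.3
h = sigmoid(z1) = [0.0474, 0.2497, 0.0911]
output = (1.3)·(0.0474) + (1.1)·(0.2497) + (-1.0)·(0.0911) - 0.1 = 0.1452

0.1452


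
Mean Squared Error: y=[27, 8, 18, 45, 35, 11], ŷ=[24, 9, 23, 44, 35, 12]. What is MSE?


Squared errors: (27-24)²=9, (8-9)²=1, (18-23)²=25, (45-44)²=1, (35-35)²=0, (11-12)²=1
Sum = 37
MSE = 37/6 = 37/6

37/6


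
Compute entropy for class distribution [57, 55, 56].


Probabilities: [57/168, 55/168, 56/168] ≈ [0.3393, 0.3274, 0.3333]
H = -((57/168)·log₂(57/168) + (55/168)·log₂(55/168) + (56/168)·log₂(56/168))
  = 1.5848 bits

1.5848 bits


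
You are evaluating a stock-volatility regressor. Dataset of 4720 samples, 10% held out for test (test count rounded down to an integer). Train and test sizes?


Test = ⌊4720·10/100⌋ = 472
Train = 4720 - 472 = 4248

Train: 4248, Test: 472


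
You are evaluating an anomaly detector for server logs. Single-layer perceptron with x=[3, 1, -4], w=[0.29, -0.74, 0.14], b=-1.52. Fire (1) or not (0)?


z = (3)·(0.29) + (1)·(-0.74) + (-4)·(0.14) - 1.52
  = -1.95
step(z) = 0 (z<0)

0


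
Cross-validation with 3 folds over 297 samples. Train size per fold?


Fold size = 297/3 = 99
Training per fold = 297 - 99 = 198

198


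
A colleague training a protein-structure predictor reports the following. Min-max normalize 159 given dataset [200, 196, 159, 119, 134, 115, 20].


min=20, max=200
(159-20)/(200-20) = 139/180 = 0.7722

0.7722


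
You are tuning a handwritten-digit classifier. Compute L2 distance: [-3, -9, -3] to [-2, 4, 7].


d = √((-3+ 2)² + (-9-4)² + (-3-7)²)
  = √(1 + 169 + 100)
  = √270 = 16.4317

16.4317


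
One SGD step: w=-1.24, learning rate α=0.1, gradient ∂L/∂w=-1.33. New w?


w_new = w - α·∇
= -1.24 - 0.1·-1.33
= -1.24 + 0.133
= -1.107

-1.107


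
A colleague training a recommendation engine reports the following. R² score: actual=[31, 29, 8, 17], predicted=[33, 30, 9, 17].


ȳ = 21.25
SS_res = Σ(y-ŷ)² = 6
SS_tot = Σ(y-ȳ)² = 348.75
R² = 1 - SS_res/SS_tot = 1 - 0.0172 = 0.9828

0.9828


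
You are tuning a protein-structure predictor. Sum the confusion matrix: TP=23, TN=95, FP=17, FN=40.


Total = TP + TN + FP + FN
= 23 + 95 + 17 + 40
= 175
(Predicted positive: 40, predicted negative: 135)

175


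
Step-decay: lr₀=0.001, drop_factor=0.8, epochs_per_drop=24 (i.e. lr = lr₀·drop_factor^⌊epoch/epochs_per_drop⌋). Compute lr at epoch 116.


n_drops = ⌊116/24⌋ = 4
lr = 0.001·0.8^4 = 0.001·0.4096 = 0.0004096

0.0004096


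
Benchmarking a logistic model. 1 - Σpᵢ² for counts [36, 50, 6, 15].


Probabilities: [36/107, 50/107, 6/107, 15/107] ≈ [0.3364, 0.4673, 0.0561, 0.1402]
Σpᵢ² = (1296 + 2500 + 36 + 225)/107² = 4057/11449
Gini = 1 - Σpᵢ² = 1 - 4057/11449 = 0.6456

0.6456


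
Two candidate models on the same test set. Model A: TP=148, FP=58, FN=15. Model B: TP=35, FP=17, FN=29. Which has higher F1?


Model A: P=148/206=0.7184, R=148/163=0.908, F1=2PR/(P+R)=2TP/(2TP+FP+FN)=296/369=0.8022
Model B: P=35/52=0.6731, R=35/64=0.5469, F1=2PR/(P+R)=2TP/(2TP+FP+FN)=70/116=0.6034
0.8022 > 0.6034 → Model A

Model A


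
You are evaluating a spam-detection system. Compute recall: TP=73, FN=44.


Recall = TP/(TP+FN)
= 73/(73+44)
= 73/117 = 62.39%

62.39%


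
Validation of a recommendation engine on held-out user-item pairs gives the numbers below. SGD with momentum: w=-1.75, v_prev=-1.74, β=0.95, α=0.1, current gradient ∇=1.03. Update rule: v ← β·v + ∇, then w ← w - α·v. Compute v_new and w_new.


v_new = 0.95·-1.74 + 1.03 = -1.653 + 1.03 = -0.623
w_new = -1.75 - 0.1·-0.623 = -1.75 + 0.0623 = -1.6877

v_new=-0.623, w_new=-1.6877


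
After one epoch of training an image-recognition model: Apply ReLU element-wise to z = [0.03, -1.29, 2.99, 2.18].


ReLU(0.03) = max(0, 0.03) = 0.03
ReLU(-1.29) = max(0, -1.29) = 0.0
ReLU(2.99) = max(0, 2.99) = 2.99
ReLU(2.18) = max(0, 2.18) = 2.18
result = [0.03, 0.0, 2.99, 2.18]

[0.03, 0.0, 2.99, 2.18]


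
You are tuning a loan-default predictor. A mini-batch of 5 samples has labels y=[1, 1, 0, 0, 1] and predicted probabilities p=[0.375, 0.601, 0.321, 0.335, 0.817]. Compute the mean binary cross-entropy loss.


L[0] = -ln(0.375) = 0.9808
L[1] = -ln(0.601) = 0.5092
L[2] = -ln(1-0.321) = -ln(0.679) = 0.3871
L[3] = -ln(1-0.335) = -ln(0.665) = 0.408
L[4] = -ln(0.817) = 0.2021
mean = (0.9808 + 0.5092 + 0.3871 + 0.408 + 0.2021)/5 = 0.4974

0.4974


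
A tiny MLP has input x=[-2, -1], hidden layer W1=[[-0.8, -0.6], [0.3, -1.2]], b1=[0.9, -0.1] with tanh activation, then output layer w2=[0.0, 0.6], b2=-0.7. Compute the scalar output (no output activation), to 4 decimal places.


z1[0] = (-0.8)·(-2) + (-0.6)·(-1) + 0.9 = 3.1
z1[1] = (0.3)·(-2) + (-1.2)·(-1) - 0.1 = 0.5
h = tanh(z1) = [0.9959, 0.4621]
output = (0.0)·(0.9959) + (0.6)·(0.4621) - 0.7 = -0.4227

-0.4227


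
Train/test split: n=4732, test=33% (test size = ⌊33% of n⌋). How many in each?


Test = ⌊4732·33/100⌋ = 1561
Train = 4732 - 1561 = 3171

Train: 3171, Test: 1561


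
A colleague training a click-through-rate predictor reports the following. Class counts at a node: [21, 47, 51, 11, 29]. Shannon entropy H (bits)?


Probabilities: [21/159, 47/159, 51/159, 11/159, 29/159] ≈ [0.1321, 0.2956, 0.3208, 0.0692, 0.1824]
H = -((21/159)·log₂(21/159) + (47/159)·log₂(47/159) + (51/159)·log₂(51/159) + (11/159)·log₂(11/159) + (29/159)·log₂(29/159))
  = 2.146 bits

2.146 bits


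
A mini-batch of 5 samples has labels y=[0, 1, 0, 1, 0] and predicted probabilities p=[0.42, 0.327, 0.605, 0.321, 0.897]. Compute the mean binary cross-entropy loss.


L[0] = -ln(1-0.42) = -ln(0.58) = 0.5447
L[1] = -ln(0.327) = 1.1178
L[2] = -ln(1-0.605) = -ln(0.395) = 0.9289
L[3] = -ln(0.321) = 1.1363
L[4] = -ln(1-0.897) = -ln(0.103) = 2.273
mean = (0.5447 + 1.1178 + 0.9289 + 1.1363 + 2.273)/5 = 1.2001

1.2001


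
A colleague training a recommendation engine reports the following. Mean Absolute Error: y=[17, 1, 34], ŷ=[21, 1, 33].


Absolute errors: |17-21|=4, |1-1|=0, |34-33|=1
Sum = 5
MAE = 5/3 = 5/3

5/3


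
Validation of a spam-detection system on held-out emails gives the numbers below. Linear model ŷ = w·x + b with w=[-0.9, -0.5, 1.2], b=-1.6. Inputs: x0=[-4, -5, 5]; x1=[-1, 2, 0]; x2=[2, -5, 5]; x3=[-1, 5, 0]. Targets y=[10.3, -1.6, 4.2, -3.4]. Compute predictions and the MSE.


ŷ0 = (-0.9)·(-4) + (-0.5)·(-5) + (1.2)·(5) - 1.6 = 10.5
ŷ1 = (-0.9)·(-1) + (-0.5)·(2) + (1.2)·(0) - 1.6 = -1.7
ŷ2 = (-0.9)·(2) + (-0.5)·(-5) + (1.2)·(5) - 1.6 = 5.1
ŷ3 = (-0.9)·(-1) + (-0.5)·(5) + (1.2)·(0) - 1.6 = -3.2
errors² = [0.04, 0.01, 0.81, 0.04]
MSE = 0.9000/4 = 0.225

0.225


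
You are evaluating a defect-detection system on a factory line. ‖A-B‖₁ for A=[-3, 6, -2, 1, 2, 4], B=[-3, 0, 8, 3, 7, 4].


d = |-3+ 3| + |6-0| + |-2-8| + |1-3| + |2-7| + |4-4|
  = 0 + 6 + 10 + 2 + 5 + 0
  = 23

23


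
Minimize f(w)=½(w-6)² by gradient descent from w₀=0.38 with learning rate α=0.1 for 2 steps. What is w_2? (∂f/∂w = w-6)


step 1: grad = 0.38-6 = -5.62; w = 0.38 - 0.1·(-5.62) = 0.942
step 2: grad = 0.942-6 = -5.058; w = 0.942 - 0.1·(-5.058) = 1.4478

1.4478


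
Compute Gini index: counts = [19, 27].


Probabilities: [19/46, 27/46] ≈ [0.413, 0.587]
Σpᵢ² = (361 + 729)/46² = 1090/2116
Gini = 1 - Σpᵢ² = 1 - 1090/2116 = 0.4849

0.4849


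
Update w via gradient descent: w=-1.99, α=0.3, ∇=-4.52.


w_new = w - α·∇
= -1.99 - 0.3·-4.52
= -1.99 + 1.356
= -0.634

-0.634


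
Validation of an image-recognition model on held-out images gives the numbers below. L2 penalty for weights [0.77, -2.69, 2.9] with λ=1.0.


‖w‖₂² = (0.77)² + (-2.69)² + (2.9)²
     = 0.5929 + 7.2361 + 8.41
     = 16.239
λ·‖w‖₂² = 1.0·16.239 = 16.239

16.239


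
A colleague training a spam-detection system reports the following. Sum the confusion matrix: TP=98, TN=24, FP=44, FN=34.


Total = TP + TN + FP + FN
= 98 + 24 + 44 + 34
= 200
(Predicted positive: 142, predicted negative: 58)

200


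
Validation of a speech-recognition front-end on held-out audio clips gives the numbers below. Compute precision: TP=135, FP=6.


Precision = TP/(TP+FP)
= 135/(135+6)
= 135/141 = 95.74%

95.74%


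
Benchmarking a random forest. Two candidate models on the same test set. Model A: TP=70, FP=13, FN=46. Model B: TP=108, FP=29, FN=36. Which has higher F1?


Model A: P=70/83=0.8434, R=70/116=0.6034, F1=2PR/(P+R)=2TP/(2TP+FP+FN)=140/199=0.7035
Model B: P=108/137=0.7883, R=108/144=0.75, F1=2PR/(P+R)=2TP/(2TP+FP+FN)=216/281=0.7687
0.7035 < 0.7687 → Model B

Model B


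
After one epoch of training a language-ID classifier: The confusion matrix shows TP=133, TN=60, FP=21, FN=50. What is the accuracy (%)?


Accuracy = (TP+TN)/(TP+TN+FP+FN)
= (133+60)/(264)
= 193/264 = 73.11%

73.11%


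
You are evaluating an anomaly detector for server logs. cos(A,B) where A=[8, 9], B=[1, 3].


A·B = 8·1 + 9·3 = 35
‖A‖ = √145 = 12.0416, ‖B‖ = √10 = 3.1623
cos = 35/(√145·√10) = 35/√1450 = 0.9191

0.9191


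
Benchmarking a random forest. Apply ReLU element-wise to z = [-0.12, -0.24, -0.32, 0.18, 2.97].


ReLU(-0.12) = max(0, -0.12) = 0.0
ReLU(-0.24) = max(0, -0.24) = 0.0
ReLU(-0.32) = max(0, -0.32) = 0.0
ReLU(0.18) = max(0, 0.18) = 0.18
ReLU(2.97) = max(0, 2.97) = 2.97
result = [0.0, 0.0, 0.0, 0.18, 2.97]

[0.0, 0.0, 0.0, 0.18, 2.97]


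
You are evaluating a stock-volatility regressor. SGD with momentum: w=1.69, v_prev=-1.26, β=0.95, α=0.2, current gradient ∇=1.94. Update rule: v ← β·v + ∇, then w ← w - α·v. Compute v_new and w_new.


v_new = 0.95·-1.26 + 1.94 = -1.197 + 1.94 = 0.743
w_new = 1.69 - 0.2·0.743 = 1.69 - 0.1486 = 1.5414

v_new=0.743, w_new=1.5414


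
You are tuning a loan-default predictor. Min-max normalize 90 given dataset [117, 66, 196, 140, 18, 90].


min=18, max=196
(90-18)/(196-18) = 72/178 = 0.4045

0.4045


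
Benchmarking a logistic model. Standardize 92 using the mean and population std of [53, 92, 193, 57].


μ = 98.75, σ = 56.4906
z = (92 - 98.75)/56.4906 = -0.1195

-0.1195


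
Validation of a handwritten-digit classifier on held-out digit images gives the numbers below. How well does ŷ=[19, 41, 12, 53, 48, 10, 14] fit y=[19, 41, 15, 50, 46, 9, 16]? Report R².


ȳ = 28
SS_res = Σ(y-ŷ)² = 27
SS_tot = Σ(y-ȳ)² = 1732
R² = 1 - SS_res/SS_tot = 1 - 0.0156 = 0.9844

0.9844


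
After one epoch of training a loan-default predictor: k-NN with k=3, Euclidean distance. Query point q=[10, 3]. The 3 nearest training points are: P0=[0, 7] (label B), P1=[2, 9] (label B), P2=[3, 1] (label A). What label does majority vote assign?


d(q,P0) = 10.7703  (label B)
d(q,P1) = 10.0  (label B)
d(q,P2) = 7.2801  (label A)
Votes: A=1, B=2
Majority → B

B


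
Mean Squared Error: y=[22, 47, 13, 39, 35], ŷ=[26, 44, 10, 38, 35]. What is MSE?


Squared errors: (22-26)²=16, (47-44)²=9, (13-10)²=9, (39-38)²=1, (35-35)²=0
Sum = 35
MSE = 35/5 = 7

7


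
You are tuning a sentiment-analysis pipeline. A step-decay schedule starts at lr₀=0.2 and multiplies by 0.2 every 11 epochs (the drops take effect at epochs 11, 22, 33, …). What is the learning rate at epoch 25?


n_drops = ⌊25/11⌋ = 2
lr = 0.2·0.2^2 = 0.2·0.04 = 0.008

0.008


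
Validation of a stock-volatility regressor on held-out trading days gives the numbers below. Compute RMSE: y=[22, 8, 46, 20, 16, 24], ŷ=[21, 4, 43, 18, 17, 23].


MSE = 32/6 = 5.3333
RMSE = √(32/6) = 2.3094

2.3094


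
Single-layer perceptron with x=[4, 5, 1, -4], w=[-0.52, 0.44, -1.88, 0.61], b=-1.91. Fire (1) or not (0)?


z = (4)·(-0.52) + (5)·(0.44) + (1)·(-1.88) + (-4)·(0.61) - 1.91
  = -6.11
step(z) = 0 (z<0)

0


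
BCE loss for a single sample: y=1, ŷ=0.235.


BCE = -[y·ln(p) + (1-y)·ln(1-p)]
= -1·ln(0.235) - 0
= -ln(0.235) = 1.4482

1.4482


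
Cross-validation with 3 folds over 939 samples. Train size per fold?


Fold size = 939/3 = 313
Training per fold = 939 - 313 = 626

626


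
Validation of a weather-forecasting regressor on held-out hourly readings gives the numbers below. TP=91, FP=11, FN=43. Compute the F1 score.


Precision = 91/102 = 0.8922
Recall = 91/134 = 0.6791
F1 = 2·P·R/(P+R) = 2·TP/(2·TP+FP+FN) = 182/(182+11+43) = 182/236 = 0.7712

0.7712


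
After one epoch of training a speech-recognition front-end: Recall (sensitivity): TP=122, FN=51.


Recall = TP/(TP+FN)
= 122/(122+51)
= 122/173 = 70.52%

70.52%


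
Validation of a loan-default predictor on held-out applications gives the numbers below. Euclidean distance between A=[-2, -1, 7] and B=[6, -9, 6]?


d = √((-2-6)² + (-1+ 9)² + (7-6)²)
  = √(64 + 64 + 1)
  = √129 = 11.3578

11.3578


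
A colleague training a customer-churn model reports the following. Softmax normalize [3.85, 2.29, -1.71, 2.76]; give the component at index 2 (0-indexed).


Exponentials: e^3.85=46.9931, e^2.29=9.8749, e^-1.71=0.1809, e^2.76=15.7998
Sum = 72.8487
Softmax = [0.6451, 0.1356, 0.0025, 0.2169]
p[2] = 0.1809/72.8487 = 0.0025

0.0025


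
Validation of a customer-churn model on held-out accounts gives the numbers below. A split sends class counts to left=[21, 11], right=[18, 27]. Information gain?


Parent = [39, 38], H_parent = 0.9999
H_left = 0.9284 (n=32), H_right = 0.971 (n=45)
H_children = (32/77)·0.9284 + (45/77)·0.971 = 0.9533
IG = 0.9999 - 0.9533 = 0.0466

0.0466


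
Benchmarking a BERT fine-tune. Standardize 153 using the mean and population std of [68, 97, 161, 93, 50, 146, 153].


μ = 109.7143, σ = 40.6508
z = (153 - 109.7143)/40.6508 = 1.0648

1.0648


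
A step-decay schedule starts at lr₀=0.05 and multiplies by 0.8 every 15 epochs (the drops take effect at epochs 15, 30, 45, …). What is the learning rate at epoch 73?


n_drops = ⌊73/15⌋ = 4
lr = 0.05·0.8^4 = 0.05·0.4096 = 0.02048

0.02048


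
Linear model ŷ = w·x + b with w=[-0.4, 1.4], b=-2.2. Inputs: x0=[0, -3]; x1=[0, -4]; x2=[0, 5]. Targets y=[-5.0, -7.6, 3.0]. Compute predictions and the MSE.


ŷ0 = (-0.4)·(0) + (1.4)·(-3) - 2.2 = -6.4
ŷ1 = (-0.4)·(0) + (1.4)·(-4) - 2.2 = -7.8
ŷ2 = (-0.4)·(0) + (1.4)·(5) - 2.2 = 4.8
errors² = [1.96, 0.04, 3.24]
MSE = 5.2400/3 = 1.7467

1.7467


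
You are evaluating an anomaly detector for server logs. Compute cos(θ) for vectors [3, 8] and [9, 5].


A·B = 3·9 + 8·5 = 67
‖A‖ = √73 = 8.544, ‖B‖ = √106 = 10.2956
cos = 67/(√73·√106) = 67/√7738 = 0.7617

0.7617


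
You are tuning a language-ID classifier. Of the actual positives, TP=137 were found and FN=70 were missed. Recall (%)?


Recall = TP/(TP+FN)
= 137/(137+70)
= 137/207 = 66.18%

66.18%


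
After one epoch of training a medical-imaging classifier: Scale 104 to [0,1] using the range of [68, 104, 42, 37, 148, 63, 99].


min=37, max=148
(104-37)/(148-37) = 67/111 = 0.6036

0.6036


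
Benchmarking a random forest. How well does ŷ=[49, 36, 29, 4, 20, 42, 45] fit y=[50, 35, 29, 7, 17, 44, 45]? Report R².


ȳ = 32.4286
SS_res = Σ(y-ŷ)² = 24
SS_tot = Σ(y-ȳ)² = 1503.71
R² = 1 - SS_res/SS_tot = 1 - 0.016 = 0.984

0.984


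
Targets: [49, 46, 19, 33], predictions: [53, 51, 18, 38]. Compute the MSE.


Squared errors: (49-53)²=16, (46-51)²=25, (19-18)²=1, (33-38)²=25
Sum = 67
MSE = 67/4 = 67/4

67/4


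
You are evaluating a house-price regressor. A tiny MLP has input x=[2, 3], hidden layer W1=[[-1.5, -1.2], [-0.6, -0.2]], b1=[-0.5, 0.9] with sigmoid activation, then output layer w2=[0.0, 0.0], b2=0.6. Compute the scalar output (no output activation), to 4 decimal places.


z1[0] = (-1.5)·(2) + (-1.2)·(3) - 0.5 = -7.1
z1[1] = (-0.6)·(2) + (-0.2)·(3) + 0.9 = -0.9
h = sigmoid(z1) = [0.0008, 0.2891]
output = (0.0)·(0.0008) + (0.0)·(0.2891) + 0.6 = 0.6

0.6


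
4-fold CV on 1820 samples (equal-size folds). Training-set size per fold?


Fold size = 1820/4 = 455
Training per fold = 1820 - 455 = 1365

1365


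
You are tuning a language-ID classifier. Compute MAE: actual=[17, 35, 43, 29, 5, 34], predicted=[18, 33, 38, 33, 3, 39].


Absolute errors: |17-18|=1, |35-33|=2, |43-38|=5, |29-33|=4, |5-3|=2, |34-39|=5
Sum = 19
MAE = 19/6 = 19/6

19/6


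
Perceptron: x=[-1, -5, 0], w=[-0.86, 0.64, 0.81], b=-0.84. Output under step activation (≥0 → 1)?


z = (-1)·(-0.86) + (-5)·(0.64) + (0)·(0.81) - 0.84
  = -3.18
step(z) = 0 (z<0)

0


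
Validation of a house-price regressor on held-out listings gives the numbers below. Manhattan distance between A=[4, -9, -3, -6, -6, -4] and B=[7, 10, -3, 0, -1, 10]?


d = |4-7| + |-9-10| + |-3+ 3| + |-6-0| + |-6+ 1| + |-4-10|
  = 3 + 19 + 0 + 6 + 5 + 14
  = 47

47


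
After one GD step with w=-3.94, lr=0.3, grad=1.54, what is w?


w_new = w - α·∇
= -3.94 - 0.3·1.54
= -3.94 - 0.462
= -4.402

-4.402


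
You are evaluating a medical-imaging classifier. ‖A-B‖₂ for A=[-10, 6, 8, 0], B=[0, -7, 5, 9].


d = √((-10-0)² + (6+ 7)² + (8-5)² + (0-9)²)
  = √(100 + 169 + 9 + 81)
  = √359 = 18.9473

18.9473


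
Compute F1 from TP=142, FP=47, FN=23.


Precision = 142/189 = 0.7513
Recall = 142/165 = 0.8606
F1 = 2·P·R/(P+R) = 2·TP/(2·TP+FP+FN) = 284/(284+47+23) = 284/354 = 0.8023

0.8023


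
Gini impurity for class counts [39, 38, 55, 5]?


Probabilities: [39/137, 38/137, 55/137, 5/137] ≈ [0.2847, 0.2774, 0.4015, 0.0365]
Σpᵢ² = (1521 + 1444 + 3025 + 25)/137² = 6015/18769
Gini = 1 - Σpᵢ² = 1 - 6015/18769 = 0.6795

0.6795


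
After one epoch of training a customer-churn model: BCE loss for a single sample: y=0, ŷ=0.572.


BCE = -[y·ln(p) + (1-y)·ln(1-p)]
= -0 - 1·ln(1-0.572)
= -ln(0.428) = 0.8486

0.8486


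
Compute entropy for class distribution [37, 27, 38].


Probabilities: [37/102, 27/102, 38/102] ≈ [0.3627, 0.2647, 0.3725]
H = -((37/102)·log₂(37/102) + (27/102)·log₂(27/102) + (38/102)·log₂(38/102))
  = 1.569 bits

1.569 bits


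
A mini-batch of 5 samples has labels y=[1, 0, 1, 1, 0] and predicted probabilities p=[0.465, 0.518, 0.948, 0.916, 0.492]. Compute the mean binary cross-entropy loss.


L[0] = -ln(0.465) = 0.7657
L[1] = -ln(1-0.518) = -ln(0.482) = 0.7298
L[2] = -ln(0.948) = 0.0534
L[3] = -ln(0.916) = 0.0877
L[4] = -ln(1-0.492) = -ln(0.508) = 0.6773
mean = (0.7657 + 0.7298 + 0.0534 + 0.0877 + 0.6773)/5 = 0.4628

0.4628


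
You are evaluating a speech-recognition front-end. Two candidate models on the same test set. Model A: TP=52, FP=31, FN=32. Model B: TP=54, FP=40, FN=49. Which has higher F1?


Model A: P=52/83=0.6265, R=52/84=0.619, F1=2PR/(P+R)=2TP/(2TP+FP+FN)=104/167=0.6228
Model B: P=54/94=0.5745, R=54/103=0.5243, F1=2PR/(P+R)=2TP/(2TP+FP+FN)=108/197=0.5482
0.6228 > 0.5482 → Model A

Model A


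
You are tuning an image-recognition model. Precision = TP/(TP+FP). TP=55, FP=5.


Precision = TP/(TP+FP)
= 55/(55+5)
= 55/60 = 91.67%

91.67%


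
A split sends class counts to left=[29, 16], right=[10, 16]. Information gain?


Parent = [39, 32], H_parent = 0.993
H_left = 0.9389 (n=45), H_right = 0.9612 (n=26)
H_children = (45/71)·0.9389 + (26/71)·0.9612 = 0.9471
IG = 0.993 - 0.9471 = 0.0459

0.0459


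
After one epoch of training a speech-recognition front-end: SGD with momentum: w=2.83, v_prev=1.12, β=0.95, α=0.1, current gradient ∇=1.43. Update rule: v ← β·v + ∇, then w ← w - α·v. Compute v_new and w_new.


v_new = 0.95·1.12 + 1.43 = 1.064 + 1.43 = 2.494
w_new = 2.83 - 0.1·2.494 = 2.83 - 0.2494 = 2.5806

v_new=2.494, w_new=2.5806


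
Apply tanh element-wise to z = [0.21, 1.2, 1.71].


tanh(0.21) = 0.207
tanh(1.2) = 0.8337
tanh(1.71) = 0.9366
result = [0.207, 0.8337, 0.9366]

[0.207, 0.8337, 0.9366]


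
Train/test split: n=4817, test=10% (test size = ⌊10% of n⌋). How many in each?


Test = ⌊4817·10/100⌋ = 481
Train = 4817 - 481 = 4336

Train: 4336, Test: 481


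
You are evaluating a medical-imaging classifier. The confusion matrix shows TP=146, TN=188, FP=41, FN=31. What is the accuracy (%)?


Accuracy = (TP+TN)/(TP+TN+FP+FN)
= (146+188)/(406)
= 334/406 = 82.27%

82.27%
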